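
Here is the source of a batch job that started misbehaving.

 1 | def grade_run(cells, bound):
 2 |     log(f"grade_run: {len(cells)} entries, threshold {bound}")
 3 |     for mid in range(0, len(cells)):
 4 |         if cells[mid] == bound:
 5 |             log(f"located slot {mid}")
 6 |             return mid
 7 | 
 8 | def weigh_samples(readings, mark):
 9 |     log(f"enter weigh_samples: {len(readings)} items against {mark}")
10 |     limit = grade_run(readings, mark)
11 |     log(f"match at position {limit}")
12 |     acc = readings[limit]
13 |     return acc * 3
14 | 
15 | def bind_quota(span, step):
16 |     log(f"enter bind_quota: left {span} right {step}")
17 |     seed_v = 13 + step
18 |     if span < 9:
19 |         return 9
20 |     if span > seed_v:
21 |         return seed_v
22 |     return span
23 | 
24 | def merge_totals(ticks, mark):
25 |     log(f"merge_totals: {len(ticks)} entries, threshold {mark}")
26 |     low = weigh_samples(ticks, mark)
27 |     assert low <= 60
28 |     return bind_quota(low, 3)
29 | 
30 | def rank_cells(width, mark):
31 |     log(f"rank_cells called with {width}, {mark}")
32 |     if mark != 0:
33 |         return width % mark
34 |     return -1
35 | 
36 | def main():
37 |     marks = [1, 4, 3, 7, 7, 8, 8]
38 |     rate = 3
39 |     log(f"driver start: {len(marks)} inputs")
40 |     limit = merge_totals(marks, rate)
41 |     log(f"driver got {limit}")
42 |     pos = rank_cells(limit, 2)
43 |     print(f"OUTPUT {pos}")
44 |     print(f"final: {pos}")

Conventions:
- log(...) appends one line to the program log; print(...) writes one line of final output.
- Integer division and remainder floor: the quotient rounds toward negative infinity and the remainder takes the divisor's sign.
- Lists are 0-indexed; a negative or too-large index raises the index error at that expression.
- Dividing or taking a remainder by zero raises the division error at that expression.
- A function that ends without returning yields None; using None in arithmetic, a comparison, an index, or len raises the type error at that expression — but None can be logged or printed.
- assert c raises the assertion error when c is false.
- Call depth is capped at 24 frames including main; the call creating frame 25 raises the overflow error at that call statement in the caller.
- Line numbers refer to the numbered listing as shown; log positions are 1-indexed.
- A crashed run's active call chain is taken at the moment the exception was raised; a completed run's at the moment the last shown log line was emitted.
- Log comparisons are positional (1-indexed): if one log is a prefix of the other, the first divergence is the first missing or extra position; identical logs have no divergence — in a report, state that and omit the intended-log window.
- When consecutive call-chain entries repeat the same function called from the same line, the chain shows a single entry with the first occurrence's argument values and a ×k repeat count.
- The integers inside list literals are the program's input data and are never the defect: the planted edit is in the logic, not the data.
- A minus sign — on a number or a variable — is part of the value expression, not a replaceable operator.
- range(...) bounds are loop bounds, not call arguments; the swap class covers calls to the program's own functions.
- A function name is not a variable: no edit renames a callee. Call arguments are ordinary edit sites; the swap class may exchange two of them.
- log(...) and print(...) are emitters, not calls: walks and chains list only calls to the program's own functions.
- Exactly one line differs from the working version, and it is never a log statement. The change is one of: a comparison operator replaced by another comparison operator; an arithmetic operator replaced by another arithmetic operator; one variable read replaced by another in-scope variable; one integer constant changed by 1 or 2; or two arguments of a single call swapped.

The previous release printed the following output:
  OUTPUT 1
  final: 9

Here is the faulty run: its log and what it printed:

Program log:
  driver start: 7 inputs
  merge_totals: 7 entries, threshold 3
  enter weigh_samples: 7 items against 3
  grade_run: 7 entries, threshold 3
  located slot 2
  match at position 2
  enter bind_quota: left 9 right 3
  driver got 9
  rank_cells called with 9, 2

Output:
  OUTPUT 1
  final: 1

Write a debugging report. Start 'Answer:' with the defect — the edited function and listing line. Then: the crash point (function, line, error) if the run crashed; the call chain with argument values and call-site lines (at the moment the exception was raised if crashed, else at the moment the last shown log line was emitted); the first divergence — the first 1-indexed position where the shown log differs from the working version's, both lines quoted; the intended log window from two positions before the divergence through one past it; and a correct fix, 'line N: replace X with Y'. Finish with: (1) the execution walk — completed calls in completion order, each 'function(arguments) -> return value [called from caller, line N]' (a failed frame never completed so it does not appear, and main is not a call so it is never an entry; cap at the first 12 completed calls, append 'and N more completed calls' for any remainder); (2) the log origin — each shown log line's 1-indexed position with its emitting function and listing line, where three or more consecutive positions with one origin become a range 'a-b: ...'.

Answer: the defect is in main at line 44.
The tell: Nothing in the log betrays the bug — only the output does.
Call chain: main -> rank_cells(9, 2) (called at line 42).
First divergence: none; the two logs match at every position.
Execution walk:
  grade_run([1, 4, 3, 7, 7, 8, 8], 3) -> 2  [called from weigh_samples, line 10]
  weigh_samples([1, 4, 3, 7, 7, 8, 8], 3) -> 9  [called from merge_totals, line 26]
  bind_quota(9, 3) -> 9  [called from merge_totals, line 28]
  merge_totals([1, 4, 3, 7, 7, 8, 8], 3) -> 9  [called from main, line 40]
  rank_cells(9, 2) -> 1  [called from main, line 42]
Origin of each log line:
  1: from main, line 39
  2: from merge_totals, line 25
  3: from weigh_samples, line 9
  4: from grade_run, line 2
  5: from grade_run, line 5
  6: from weigh_samples, line 11
  7: from bind_quota, line 16
  8: from main, line 41
  9: from rank_cells, line 31
A correct fix: line 44: replace `pos` with `limit`.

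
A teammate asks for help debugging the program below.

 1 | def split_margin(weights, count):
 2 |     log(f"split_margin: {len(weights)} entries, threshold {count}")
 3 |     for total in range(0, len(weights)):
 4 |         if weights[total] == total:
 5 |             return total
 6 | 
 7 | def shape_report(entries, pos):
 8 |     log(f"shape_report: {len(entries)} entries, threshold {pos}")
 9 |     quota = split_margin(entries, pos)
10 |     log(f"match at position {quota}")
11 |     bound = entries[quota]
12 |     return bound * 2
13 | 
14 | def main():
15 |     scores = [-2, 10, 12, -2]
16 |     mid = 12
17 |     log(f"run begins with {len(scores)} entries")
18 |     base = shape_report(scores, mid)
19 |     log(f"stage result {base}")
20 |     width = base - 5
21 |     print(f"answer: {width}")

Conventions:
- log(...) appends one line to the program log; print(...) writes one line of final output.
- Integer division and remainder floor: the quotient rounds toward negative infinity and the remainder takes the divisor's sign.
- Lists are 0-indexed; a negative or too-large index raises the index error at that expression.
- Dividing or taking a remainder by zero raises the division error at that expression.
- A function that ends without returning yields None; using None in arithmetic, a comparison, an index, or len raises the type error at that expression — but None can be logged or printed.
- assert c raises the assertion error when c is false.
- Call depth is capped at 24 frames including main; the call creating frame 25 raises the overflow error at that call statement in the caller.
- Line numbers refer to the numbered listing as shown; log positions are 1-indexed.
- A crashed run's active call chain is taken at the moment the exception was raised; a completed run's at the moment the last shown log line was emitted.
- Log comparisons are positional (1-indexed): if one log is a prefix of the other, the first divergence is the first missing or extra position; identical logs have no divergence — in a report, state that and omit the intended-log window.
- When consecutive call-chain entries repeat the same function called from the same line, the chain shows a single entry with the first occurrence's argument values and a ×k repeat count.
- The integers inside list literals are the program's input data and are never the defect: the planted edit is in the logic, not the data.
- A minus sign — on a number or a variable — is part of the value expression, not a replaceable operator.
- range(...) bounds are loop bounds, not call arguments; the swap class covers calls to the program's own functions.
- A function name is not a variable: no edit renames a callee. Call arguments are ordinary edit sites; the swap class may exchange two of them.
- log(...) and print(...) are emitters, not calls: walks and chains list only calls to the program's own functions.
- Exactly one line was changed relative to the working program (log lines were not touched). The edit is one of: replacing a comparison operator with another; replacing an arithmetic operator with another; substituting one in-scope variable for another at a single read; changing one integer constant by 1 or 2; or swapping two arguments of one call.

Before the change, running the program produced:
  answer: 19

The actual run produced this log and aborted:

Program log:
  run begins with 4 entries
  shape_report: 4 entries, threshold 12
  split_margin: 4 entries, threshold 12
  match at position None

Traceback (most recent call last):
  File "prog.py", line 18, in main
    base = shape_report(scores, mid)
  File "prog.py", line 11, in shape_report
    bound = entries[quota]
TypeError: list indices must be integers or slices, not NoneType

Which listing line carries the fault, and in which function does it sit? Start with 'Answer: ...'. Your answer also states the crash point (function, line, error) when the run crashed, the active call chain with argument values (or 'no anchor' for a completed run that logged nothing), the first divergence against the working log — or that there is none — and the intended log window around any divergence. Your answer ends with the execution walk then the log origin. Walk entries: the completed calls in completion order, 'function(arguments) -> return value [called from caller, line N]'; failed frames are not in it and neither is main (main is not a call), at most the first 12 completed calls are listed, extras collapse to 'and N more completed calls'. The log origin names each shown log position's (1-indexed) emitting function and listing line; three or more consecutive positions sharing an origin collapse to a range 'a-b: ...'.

Answer: the defect is in split_margin at line 4.
Core observation: Log line 4 is where behavior first shows: 'match at position None' appears instead of 'match at position 2'.
Crash: shape_report, line 11, TypeError.
Call chain: main -> shape_report([-2, 10, 12, -2], 12) (called at line 18).
First divergence: position 4; shown 'match at position None' vs intended 'match at position 2'.
Intended log window:
  2: shape_report: 4 entries, threshold 12
  3: split_margin: 4 entries, threshold 12
  4: match at position 2
  5: stage result 24
Execution walk:
  split_margin([-2, 10, 12, -2], 12) -> None  [called from shape_report, line 9]
Log line origins:
  1 — main, line 17
  2 — shape_report, line 8
  3 — split_margin, line 2
  4 — shape_report, line 10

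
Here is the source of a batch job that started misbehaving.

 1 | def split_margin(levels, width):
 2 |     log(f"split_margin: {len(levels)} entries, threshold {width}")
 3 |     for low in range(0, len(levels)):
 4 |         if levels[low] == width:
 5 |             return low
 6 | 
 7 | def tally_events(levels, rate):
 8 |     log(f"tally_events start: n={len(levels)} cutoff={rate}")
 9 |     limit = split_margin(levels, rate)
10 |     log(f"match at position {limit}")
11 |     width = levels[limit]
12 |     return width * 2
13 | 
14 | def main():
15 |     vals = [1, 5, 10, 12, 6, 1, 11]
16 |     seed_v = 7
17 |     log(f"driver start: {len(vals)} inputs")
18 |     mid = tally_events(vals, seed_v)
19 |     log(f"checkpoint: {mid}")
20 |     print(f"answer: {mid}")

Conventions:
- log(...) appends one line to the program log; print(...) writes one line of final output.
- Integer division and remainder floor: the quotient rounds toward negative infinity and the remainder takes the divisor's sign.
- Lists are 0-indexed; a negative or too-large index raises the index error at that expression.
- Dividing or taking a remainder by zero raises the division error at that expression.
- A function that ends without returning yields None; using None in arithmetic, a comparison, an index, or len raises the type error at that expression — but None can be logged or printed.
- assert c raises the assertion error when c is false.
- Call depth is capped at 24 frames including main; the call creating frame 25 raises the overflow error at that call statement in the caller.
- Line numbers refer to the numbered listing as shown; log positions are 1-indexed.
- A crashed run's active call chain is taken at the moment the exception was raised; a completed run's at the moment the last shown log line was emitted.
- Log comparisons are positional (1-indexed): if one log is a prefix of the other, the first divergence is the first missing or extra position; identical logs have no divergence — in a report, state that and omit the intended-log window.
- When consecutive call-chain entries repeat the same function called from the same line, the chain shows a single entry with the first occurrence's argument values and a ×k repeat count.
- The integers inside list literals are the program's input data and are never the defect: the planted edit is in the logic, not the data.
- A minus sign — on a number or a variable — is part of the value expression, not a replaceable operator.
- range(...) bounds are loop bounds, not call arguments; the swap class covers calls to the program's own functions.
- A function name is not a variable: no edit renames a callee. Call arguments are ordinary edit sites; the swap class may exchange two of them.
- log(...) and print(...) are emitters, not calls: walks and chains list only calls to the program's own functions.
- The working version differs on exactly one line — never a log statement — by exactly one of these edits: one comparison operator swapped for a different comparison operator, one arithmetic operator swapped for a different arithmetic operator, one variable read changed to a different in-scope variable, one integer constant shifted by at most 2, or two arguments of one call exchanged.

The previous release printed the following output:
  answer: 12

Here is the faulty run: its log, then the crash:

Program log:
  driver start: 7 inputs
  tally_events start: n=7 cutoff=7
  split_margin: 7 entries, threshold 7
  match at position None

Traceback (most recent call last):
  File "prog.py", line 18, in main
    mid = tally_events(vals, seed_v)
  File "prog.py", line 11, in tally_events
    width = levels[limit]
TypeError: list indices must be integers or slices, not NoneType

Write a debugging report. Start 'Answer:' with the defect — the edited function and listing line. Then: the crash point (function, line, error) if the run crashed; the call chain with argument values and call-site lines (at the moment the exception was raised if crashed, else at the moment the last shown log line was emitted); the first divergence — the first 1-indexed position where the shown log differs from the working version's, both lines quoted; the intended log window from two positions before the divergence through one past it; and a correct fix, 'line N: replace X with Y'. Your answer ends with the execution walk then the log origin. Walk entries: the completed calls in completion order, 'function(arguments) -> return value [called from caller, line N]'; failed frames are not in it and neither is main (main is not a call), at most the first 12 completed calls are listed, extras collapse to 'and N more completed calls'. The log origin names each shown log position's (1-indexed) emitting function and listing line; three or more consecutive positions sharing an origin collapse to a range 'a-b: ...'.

Answer: the defect is in main at line 16.
The tell: The log first diverges at position 2: the faulty run prints 'tally_events start: n=7 cutoff=7' where the working version prints 'tally_events start: n=7 cutoff=6'.
Crash: tally_events, line 11, TypeError.
Call chain: main -> tally_events([1, 5, 10, 12, 6, 1, 11], 7) (called at line 18).
First divergence: position 2 — shown 'tally_events start: n=7 cutoff=7', intended 'tally_events start: n=7 cutoff=6'.
Intended log window:
  1: driver start: 7 inputs
  2: tally_events start: n=7 cutoff=6
  3: split_margin: 7 entries, threshold 6
Execution walk:
  split_margin([1, 5, 10, 12, 6, 1, 11], 7) -> None  [called from tally_events, line 9]
Log origins:
  1 — main, line 17
  2 — tally_events, line 8
  3 — split_margin, line 2
  4 — tally_events, line 10
A correct fix: line 16: replace `7` with `6`.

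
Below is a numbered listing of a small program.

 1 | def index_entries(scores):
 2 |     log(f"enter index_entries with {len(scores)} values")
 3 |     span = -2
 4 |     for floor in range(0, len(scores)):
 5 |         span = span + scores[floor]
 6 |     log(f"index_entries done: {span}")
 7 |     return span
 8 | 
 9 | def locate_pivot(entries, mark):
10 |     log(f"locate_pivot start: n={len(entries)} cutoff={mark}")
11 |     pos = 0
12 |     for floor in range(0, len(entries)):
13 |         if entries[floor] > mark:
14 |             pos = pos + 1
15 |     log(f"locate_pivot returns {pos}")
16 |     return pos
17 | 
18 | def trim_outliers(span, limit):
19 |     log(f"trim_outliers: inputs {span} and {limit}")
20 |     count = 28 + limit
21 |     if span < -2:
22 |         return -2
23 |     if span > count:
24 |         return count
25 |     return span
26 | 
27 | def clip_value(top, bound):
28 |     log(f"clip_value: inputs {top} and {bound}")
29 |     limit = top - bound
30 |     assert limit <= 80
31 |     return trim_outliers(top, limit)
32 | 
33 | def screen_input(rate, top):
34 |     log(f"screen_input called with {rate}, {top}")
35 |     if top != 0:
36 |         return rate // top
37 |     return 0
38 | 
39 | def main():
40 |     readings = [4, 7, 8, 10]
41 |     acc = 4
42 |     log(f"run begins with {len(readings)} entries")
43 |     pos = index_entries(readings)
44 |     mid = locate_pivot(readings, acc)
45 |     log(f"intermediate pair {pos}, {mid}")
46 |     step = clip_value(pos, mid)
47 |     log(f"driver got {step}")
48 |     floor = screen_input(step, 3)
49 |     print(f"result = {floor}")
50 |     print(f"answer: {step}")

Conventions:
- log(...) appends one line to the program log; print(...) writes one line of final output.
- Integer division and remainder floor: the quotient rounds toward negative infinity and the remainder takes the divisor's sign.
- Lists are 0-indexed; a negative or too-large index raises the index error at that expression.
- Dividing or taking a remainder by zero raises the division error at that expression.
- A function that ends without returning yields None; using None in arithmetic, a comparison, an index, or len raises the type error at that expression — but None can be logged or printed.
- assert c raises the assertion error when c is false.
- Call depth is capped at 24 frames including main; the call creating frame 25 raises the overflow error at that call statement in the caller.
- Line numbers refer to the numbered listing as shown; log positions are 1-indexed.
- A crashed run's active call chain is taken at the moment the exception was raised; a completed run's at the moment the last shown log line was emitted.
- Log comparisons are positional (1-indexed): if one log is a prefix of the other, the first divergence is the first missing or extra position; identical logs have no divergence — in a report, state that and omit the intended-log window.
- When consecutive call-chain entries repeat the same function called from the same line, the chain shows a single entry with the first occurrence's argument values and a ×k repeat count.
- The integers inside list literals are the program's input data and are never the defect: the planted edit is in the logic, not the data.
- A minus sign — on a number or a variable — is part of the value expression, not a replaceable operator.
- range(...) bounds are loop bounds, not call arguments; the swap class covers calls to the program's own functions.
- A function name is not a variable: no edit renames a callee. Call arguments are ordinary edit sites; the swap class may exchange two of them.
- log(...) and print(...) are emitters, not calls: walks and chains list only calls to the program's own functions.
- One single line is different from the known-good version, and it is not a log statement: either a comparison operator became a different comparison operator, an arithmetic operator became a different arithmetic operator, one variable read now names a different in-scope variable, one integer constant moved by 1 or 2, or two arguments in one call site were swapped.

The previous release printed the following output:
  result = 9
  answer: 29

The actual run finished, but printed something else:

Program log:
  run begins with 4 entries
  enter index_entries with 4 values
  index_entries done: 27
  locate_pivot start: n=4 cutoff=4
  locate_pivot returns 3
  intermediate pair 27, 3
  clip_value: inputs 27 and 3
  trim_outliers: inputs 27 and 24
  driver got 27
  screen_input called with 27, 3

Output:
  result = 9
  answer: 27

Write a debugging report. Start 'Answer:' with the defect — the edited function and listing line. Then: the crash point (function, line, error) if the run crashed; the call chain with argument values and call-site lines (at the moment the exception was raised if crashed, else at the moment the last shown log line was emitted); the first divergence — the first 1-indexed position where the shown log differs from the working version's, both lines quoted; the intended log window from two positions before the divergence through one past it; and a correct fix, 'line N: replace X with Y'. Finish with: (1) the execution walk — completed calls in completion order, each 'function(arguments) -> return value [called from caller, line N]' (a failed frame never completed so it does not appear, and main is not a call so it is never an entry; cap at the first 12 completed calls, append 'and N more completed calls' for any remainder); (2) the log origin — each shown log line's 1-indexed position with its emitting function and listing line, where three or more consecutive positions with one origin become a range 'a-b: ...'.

Answer: the defect is in index_entries at line 3.
Key fact: Log line 3 is where behavior first shows: 'index_entries done: 27' appears instead of 'index_entries done: 29'.
Call chain: main -> screen_input(27, 3) (called at line 48).
First divergence: position 3 — the shown line 'index_entries done: 27' should read 'index_entries done: 29'.
Intended log window:
  1: run begins with 4 entries
  2: enter index_entries with 4 values
  3: index_entries done: 29
  4: locate_pivot start: n=4 cutoff=4
Execution walk:
  index_entries([4, 7, 8, 10]) -> 27  [called from main, line 43]
  locate_pivot([4, 7, 8, 10], 4) -> 3  [called from main, line 44]
  trim_outliers(27, 24) -> 27  [called from clip_value, line 31]
  clip_value(27, 3) -> 27  [called from main, line 46]
  screen_input(27, 3) -> 9  [called from main, line 48]
Origin of each log line:
  1: from main, line 42
  2: from index_entries, line 2
  3: from index_entries, line 6
  4: from locate_pivot, line 10
  5: from locate_pivot, line 15
  6: from main, line 45
  7: from clip_value, line 28
  8: from trim_outliers, line 19
  9: from main, line 47
  10: from screen_input, line 34
A correct fix: line 3: replace `-2` with `0`.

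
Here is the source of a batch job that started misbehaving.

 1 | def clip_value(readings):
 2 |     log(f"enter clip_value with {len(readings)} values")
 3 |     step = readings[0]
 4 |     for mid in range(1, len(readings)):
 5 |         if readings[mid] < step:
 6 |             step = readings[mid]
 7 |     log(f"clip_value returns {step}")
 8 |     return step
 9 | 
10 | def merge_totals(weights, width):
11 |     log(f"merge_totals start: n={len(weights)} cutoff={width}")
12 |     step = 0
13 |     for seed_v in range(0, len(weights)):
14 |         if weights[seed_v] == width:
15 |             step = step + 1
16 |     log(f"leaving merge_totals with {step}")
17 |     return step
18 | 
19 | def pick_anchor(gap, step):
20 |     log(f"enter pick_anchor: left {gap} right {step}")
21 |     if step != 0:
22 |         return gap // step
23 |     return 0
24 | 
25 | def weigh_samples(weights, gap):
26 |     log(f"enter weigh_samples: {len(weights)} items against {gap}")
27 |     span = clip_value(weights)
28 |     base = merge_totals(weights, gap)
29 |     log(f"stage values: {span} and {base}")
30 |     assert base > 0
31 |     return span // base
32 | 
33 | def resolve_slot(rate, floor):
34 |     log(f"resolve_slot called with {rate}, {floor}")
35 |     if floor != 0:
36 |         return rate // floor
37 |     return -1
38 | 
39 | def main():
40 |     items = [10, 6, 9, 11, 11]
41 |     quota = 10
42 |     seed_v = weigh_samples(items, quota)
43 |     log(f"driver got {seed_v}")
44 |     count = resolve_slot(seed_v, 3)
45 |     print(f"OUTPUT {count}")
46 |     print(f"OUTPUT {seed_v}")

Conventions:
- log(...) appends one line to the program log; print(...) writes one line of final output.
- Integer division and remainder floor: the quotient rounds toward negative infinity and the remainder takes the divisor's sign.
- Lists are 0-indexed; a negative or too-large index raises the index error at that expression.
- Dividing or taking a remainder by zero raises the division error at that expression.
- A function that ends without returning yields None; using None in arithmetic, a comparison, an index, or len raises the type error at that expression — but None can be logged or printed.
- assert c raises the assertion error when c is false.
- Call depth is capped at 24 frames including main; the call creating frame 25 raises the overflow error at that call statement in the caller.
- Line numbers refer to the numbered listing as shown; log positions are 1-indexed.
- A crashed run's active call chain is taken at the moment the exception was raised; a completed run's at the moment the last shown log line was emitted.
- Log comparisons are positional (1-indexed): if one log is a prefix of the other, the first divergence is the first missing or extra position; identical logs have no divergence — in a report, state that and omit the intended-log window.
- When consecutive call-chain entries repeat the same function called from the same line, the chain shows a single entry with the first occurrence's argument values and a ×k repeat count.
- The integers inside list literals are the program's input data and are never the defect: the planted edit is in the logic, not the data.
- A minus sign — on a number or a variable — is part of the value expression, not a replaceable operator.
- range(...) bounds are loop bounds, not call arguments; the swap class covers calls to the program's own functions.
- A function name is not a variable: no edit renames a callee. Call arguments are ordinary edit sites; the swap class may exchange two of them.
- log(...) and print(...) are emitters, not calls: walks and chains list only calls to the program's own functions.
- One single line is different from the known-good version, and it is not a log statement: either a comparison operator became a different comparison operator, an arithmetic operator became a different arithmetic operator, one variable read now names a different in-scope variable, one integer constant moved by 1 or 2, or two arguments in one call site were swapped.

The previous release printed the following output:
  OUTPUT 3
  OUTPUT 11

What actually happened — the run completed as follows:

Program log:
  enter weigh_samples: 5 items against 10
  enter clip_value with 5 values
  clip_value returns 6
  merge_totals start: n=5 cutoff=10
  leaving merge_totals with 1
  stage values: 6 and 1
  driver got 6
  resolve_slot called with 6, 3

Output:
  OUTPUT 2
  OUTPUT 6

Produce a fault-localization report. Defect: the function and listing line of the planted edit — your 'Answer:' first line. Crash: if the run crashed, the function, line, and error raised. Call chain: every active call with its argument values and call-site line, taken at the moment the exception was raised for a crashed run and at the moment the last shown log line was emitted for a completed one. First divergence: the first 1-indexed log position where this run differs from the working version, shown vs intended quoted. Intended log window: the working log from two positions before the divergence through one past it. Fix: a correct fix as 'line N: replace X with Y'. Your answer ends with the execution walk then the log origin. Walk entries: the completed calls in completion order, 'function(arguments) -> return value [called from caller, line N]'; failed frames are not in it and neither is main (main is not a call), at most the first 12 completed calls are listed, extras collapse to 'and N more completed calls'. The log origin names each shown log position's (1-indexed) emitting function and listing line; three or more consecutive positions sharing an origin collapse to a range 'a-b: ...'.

Answer: the defect is in clip_value at line 5.
Key fact: Everything matches until log position 3, which reads 'clip_value returns 6' in place of 'clip_value returns 11'.
Call chain: main -> resolve_slot(6, 3) (called at line 44).
First divergence: position 3; shown 'clip_value returns 6' vs intended 'clip_value returns 11'.
Intended log window:
  1: enter weigh_samples: 5 items against 10
  2: enter clip_value with 5 values
  3: clip_value returns 11
  4: merge_totals start: n=5 cutoff=10
Execution walk:
  clip_value([10, 6, 9, 11, 11]) -> 6  [called from weigh_samples, line 27]
  merge_totals([10, 6, 9, 11, 11], 10) -> 1  [called from weigh_samples, line 28]
  weigh_samples([10, 6, 9, 11, 11], 10) -> 6  [called from main, line 42]
  resolve_slot(6, 3) -> 2  [called from main, line 44]
Log origins:
  1: emitted by weigh_samples (line 26)
  2: emitted by clip_value (line 2)
  3: emitted by clip_value (line 7)
  4: emitted by merge_totals (line 11)
  5: emitted by merge_totals (line 16)
  6: emitted by weigh_samples (line 29)
  7: emitted by main (line 43)
  8: emitted by resolve_slot (line 34)
A correct fix: line 5: replace `<` with `>`.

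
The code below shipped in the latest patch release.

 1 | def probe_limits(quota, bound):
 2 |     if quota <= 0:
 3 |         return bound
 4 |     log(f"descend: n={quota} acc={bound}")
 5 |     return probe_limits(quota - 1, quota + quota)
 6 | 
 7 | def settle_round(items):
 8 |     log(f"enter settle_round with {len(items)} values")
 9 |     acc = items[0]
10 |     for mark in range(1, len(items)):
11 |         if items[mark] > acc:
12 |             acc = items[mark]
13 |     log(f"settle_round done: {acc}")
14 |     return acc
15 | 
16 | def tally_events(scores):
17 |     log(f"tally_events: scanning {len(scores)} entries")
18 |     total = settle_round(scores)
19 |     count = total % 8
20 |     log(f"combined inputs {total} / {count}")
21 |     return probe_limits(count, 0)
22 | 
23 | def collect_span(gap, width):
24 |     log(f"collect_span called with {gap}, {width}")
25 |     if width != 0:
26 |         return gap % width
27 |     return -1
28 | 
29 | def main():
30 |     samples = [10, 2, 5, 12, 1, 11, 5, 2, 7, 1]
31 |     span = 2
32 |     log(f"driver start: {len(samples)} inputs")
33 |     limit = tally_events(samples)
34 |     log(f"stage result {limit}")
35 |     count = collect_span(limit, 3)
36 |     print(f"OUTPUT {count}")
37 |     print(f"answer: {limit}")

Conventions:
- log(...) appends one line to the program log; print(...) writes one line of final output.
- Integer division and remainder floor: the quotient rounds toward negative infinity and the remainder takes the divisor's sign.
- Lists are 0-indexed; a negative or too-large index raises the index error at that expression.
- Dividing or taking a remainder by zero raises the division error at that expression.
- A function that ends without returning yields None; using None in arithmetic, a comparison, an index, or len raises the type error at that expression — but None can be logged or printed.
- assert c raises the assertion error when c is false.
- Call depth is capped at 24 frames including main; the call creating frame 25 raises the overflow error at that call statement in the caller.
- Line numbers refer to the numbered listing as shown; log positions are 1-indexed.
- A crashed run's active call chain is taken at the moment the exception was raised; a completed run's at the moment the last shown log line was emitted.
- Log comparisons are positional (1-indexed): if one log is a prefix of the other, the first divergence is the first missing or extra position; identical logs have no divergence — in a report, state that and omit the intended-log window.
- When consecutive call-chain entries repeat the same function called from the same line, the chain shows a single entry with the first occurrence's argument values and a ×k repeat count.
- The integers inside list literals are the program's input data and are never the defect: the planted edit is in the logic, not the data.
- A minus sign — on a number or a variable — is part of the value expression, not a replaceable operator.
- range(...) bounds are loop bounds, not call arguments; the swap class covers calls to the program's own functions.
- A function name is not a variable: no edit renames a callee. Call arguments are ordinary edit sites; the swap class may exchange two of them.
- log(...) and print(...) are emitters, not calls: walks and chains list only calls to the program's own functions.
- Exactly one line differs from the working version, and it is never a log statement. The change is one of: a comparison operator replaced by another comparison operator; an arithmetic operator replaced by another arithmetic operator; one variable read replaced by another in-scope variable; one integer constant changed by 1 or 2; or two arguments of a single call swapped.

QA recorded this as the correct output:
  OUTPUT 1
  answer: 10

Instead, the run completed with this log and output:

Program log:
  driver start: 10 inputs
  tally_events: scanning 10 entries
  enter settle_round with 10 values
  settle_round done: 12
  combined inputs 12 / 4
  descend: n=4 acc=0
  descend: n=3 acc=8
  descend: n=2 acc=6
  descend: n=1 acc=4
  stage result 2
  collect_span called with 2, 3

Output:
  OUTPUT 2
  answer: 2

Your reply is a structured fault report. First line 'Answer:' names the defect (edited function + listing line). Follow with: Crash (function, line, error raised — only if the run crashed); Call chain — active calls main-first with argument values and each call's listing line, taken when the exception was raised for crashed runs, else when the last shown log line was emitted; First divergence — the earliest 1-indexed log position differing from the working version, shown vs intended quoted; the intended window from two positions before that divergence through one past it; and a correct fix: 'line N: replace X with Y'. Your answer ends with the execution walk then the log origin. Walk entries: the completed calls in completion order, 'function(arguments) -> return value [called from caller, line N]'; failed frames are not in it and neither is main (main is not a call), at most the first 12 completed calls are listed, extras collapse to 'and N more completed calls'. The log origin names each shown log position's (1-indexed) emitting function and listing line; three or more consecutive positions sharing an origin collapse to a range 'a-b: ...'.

Answer: the defect is in probe_limits at line 5.
The tell: The earliest visible damage is log position 7 — 'descend: n=3 acc=8' rather than the intended 'descend: n=3 acc=4'.
Call chain: main -> collect_span(2, 3) (called at line 35).
First divergence: position 7 — shown 'descend: n=3 acc=8', intended 'descend: n=3 acc=4'.
Intended log window:
  5: combined inputs 12 / 4
  6: descend: n=4 acc=0
  7: descend: n=3 acc=4
  8: descend: n=2 acc=7
Execution walk:
  settle_round([10, 2, 5, 12, 1, 11, 5, 2, 7, 1]) -> 12  [called from tally_events, line 18]
  probe_limits(0, 2) -> 2  [called from probe_limits, line 5]
  probe_limits(1, 4) -> 2  [called from probe_limits, line 5]
  probe_limits(2, 6) -> 2  [called from probe_limits, line 5]
  probe_limits(3, 8) -> 2  [called from probe_limits, line 5]
  probe_limits(4, 0) -> 2  [called from tally_events, line 21]
  tally_events([10, 2, 5, 12, 1, 11, 5, 2, 7, 1]) -> 2  [called from main, line 33]
  collect_span(2, 3) -> 2  [called from main, line 35]
Log origins:
  1: logged in main at line 32
  2: logged in tally_events at line 17
  3: logged in settle_round at line 8
  4: logged in settle_round at line 13
  5: logged in tally_events at line 20
  6-9: logged in probe_limits at line 4
  10: logged in main at line 34
  11: logged in collect_span at line 24
A correct fix: line 5: replace `quota + quota` with `bound + quota`.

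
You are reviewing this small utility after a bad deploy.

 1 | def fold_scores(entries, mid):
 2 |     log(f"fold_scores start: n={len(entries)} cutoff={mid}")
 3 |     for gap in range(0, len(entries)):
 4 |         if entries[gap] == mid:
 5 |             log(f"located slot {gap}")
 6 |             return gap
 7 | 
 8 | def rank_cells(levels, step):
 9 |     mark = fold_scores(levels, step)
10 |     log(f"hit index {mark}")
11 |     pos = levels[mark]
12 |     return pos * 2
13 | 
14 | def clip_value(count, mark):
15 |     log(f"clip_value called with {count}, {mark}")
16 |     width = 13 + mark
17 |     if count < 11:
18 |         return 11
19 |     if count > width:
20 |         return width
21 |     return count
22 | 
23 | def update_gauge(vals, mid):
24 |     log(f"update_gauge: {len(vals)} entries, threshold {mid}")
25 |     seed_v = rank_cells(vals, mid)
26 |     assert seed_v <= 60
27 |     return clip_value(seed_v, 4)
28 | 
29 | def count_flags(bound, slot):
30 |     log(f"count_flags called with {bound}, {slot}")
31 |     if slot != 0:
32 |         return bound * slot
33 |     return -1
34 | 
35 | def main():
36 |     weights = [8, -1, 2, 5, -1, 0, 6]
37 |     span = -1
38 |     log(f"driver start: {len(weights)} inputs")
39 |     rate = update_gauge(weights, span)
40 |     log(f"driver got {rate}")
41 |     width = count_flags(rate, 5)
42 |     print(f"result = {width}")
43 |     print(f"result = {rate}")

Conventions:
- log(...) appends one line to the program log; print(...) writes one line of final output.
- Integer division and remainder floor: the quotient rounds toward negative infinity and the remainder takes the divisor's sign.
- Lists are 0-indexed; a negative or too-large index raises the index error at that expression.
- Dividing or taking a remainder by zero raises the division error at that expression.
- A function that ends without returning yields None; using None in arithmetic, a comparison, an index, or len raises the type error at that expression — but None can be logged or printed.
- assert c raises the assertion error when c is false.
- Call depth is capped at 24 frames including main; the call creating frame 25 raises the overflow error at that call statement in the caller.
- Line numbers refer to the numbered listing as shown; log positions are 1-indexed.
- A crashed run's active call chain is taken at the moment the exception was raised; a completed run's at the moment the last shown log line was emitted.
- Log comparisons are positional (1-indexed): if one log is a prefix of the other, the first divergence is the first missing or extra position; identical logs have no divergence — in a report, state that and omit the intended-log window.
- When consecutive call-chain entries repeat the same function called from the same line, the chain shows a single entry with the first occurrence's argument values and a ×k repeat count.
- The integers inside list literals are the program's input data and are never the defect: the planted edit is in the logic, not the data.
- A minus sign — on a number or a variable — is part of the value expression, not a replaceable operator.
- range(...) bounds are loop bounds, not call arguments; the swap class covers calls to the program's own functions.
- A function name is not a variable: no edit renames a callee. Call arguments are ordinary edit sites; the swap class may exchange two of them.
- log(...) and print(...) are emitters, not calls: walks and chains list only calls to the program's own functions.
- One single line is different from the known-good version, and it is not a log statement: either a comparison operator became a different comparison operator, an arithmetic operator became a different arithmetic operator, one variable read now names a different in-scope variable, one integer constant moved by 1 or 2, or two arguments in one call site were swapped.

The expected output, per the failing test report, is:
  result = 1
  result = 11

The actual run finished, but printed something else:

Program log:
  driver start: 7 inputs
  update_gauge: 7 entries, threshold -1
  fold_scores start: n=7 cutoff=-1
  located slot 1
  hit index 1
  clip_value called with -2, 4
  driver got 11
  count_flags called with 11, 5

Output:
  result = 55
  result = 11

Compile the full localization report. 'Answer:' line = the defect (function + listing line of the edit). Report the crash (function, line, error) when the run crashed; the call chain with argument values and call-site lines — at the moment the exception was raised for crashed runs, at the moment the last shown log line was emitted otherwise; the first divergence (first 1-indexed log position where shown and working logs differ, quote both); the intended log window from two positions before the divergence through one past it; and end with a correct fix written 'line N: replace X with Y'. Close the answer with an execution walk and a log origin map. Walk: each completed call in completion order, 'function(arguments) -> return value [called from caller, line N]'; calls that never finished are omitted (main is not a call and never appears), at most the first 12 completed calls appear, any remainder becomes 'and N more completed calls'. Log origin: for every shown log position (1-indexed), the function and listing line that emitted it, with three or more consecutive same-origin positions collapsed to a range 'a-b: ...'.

Answer: the defect is in count_flags at line 32.
Key observation: No log line changed; the fault shows up purely in the output.
Call chain: main -> count_flags(11, 5) (called at line 41).
First divergence: none — the logs agree in full.
Execution walk:
  fold_scores([8, -1, 2, 5, -1, 0, 6], -1) -> 1  [called from rank_cells, line 9]
  rank_cells([8, -1, 2, 5, -1, 0, 6], -1) -> -2  [called from update_gauge, line 25]
  clip_value(-2, 4) -> 11  [called from update_gauge, line 27]
  update_gauge([8, -1, 2, 5, -1, 0, 6], -1) -> 11  [called from main, line 39]
  count_flags(11, 5) -> 55  [called from main, line 41]
Log origin:
  1: emitted by main (line 38)
  2: emitted by update_gauge (line 24)
  3: emitted by fold_scores (line 2)
  4: emitted by fold_scores (line 5)
  5: emitted by rank_cells (line 10)
  6: emitted by clip_value (line 15)
  7: emitted by main (line 40)
  8: emitted by count_flags (line 30)
A correct fix: line 32: replace `*` with `%`.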